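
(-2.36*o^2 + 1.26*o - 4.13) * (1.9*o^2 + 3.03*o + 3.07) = -4.484*o^4 - 4.7568*o^3 - 11.2744*o^2 - 8.6457*o - 12.6791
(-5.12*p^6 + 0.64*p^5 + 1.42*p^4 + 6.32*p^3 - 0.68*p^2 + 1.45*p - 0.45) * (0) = 0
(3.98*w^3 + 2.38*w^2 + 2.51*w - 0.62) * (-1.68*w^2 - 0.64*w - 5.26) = -6.6864*w^5 - 6.5456*w^4 - 26.6748*w^3 - 13.0836*w^2 - 12.8058*w + 3.2612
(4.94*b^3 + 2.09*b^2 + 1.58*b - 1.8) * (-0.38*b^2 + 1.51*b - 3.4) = -1.8772*b^5 + 6.6652*b^4 - 14.2405*b^3 - 4.0362*b^2 - 8.09*b + 6.12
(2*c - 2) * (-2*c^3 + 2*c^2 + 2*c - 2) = -4*c^4 + 8*c^3 - 8*c + 4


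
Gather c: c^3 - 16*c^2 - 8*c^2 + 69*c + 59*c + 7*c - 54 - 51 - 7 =c^3 - 24*c^2 + 135*c - 112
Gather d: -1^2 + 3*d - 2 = 3*d - 3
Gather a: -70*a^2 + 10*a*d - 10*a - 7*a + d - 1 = -70*a^2 + a*(10*d - 17) + d - 1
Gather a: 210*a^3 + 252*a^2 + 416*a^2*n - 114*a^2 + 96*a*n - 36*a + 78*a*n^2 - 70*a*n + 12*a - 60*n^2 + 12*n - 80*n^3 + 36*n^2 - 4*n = 210*a^3 + a^2*(416*n + 138) + a*(78*n^2 + 26*n - 24) - 80*n^3 - 24*n^2 + 8*n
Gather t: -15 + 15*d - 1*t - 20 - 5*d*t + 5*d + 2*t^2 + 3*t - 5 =20*d + 2*t^2 + t*(2 - 5*d) - 40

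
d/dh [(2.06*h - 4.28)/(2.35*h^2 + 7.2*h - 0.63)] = (-4.841*h^2 + 20.116*h + 29.5182)/(5.5225*h^4 + 33.84*h^3 + 48.879*h^2 - 9.072*h + 0.3969)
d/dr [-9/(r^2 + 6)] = 18*r/(r^2 + 6)^2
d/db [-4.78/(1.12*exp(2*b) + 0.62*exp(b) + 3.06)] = (10.7072*exp(b) + 2.9636)*exp(b)/(1.12*exp(2*b) + 0.62*exp(b) + 3.06)^2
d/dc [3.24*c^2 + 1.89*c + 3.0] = 6.48*c + 1.89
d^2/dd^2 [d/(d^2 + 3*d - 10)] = 2*(d*(2*d + 3)^2 - 3*(d + 1)*(d^2 + 3*d - 10))/(d^2 + 3*d - 10)^3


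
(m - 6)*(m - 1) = m^2 - 7*m + 6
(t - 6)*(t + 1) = t^2 - 5*t - 6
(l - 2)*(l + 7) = l^2 + 5*l - 14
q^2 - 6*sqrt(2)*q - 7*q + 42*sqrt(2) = (q - 7)*(q - 6*sqrt(2))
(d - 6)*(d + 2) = d^2 - 4*d - 12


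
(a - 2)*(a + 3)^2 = a^3 + 4*a^2 - 3*a - 18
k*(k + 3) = k^2 + 3*k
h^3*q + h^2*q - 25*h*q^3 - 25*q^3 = (h - 5*q)*(h + 5*q)*(h*q + q)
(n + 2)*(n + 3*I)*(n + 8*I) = n^3 + 2*n^2 + 11*I*n^2 - 24*n + 22*I*n - 48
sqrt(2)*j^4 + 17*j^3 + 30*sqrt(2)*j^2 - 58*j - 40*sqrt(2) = (j - sqrt(2))*(j + 4*sqrt(2))*(j + 5*sqrt(2))*(sqrt(2)*j + 1)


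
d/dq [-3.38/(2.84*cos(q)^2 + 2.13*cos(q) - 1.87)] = -(19.1984*cos(q) + 7.1994)*sin(q)/(2.84*cos(q)^2 + 2.13*cos(q) - 1.87)^2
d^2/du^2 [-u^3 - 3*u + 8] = -6*u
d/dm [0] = 0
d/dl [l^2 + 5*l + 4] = 2*l + 5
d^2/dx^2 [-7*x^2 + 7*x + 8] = -14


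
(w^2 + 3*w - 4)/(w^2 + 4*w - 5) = (w + 4)/(w + 5)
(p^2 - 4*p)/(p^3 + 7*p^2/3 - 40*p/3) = 3*(p - 4)/(3*p^2 + 7*p - 40)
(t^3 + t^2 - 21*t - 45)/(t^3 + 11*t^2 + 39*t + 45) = (t - 5)/(t + 5)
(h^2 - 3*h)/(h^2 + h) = (h - 3)/(h + 1)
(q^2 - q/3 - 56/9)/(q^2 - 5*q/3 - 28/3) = (q - 8/3)/(q - 4)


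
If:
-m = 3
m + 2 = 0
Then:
No Solution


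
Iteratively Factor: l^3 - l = (l + 1)*(l^2 - l) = l*(l + 1)*(l - 1)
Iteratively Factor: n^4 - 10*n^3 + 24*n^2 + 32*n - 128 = (n - 4)*(n^3 - 6*n^2 + 32) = (n - 4)^2*(n^2 - 2*n - 8) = (n - 4)^3*(n + 2)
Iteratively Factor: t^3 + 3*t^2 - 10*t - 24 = (t + 4)*(t^2 - t - 6) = (t - 3)*(t + 4)*(t + 2)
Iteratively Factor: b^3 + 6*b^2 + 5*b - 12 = (b + 4)*(b^2 + 2*b - 3) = (b + 3)*(b + 4)*(b - 1)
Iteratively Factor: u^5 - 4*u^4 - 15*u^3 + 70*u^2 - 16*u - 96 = (u + 1)*(u^4 - 5*u^3 - 10*u^2 + 80*u - 96) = (u - 4)*(u + 1)*(u^3 - u^2 - 14*u + 24) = (u - 4)*(u - 3)*(u + 1)*(u^2 + 2*u - 8) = (u - 4)*(u - 3)*(u + 1)*(u + 4)*(u - 2)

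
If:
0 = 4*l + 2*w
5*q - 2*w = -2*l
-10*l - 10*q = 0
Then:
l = 0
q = 0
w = 0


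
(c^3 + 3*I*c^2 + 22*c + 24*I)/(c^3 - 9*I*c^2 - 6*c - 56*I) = (c^2 + 7*I*c - 6)/(c^2 - 5*I*c + 14)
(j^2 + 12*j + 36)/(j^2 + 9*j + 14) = (j^2 + 12*j + 36)/(j^2 + 9*j + 14)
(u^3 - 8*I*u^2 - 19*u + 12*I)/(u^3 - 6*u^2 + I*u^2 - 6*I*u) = (u^3 - 8*I*u^2 - 19*u + 12*I)/(u*(u^2 + u*(-6 + I) - 6*I))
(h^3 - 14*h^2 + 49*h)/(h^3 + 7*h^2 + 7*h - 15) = h*(h^2 - 14*h + 49)/(h^3 + 7*h^2 + 7*h - 15)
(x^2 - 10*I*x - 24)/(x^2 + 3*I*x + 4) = (x^2 - 10*I*x - 24)/(x^2 + 3*I*x + 4)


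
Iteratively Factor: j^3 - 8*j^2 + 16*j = (j)*(j^2 - 8*j + 16) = j*(j - 4)*(j - 4)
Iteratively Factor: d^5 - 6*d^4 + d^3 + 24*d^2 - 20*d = (d + 2)*(d^4 - 8*d^3 + 17*d^2 - 10*d) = (d - 1)*(d + 2)*(d^3 - 7*d^2 + 10*d) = (d - 5)*(d - 1)*(d + 2)*(d^2 - 2*d) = (d - 5)*(d - 2)*(d - 1)*(d + 2)*(d)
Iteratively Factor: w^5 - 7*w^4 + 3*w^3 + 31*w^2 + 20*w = (w + 1)*(w^4 - 8*w^3 + 11*w^2 + 20*w) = (w + 1)^2*(w^3 - 9*w^2 + 20*w) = (w - 5)*(w + 1)^2*(w^2 - 4*w) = w*(w - 5)*(w + 1)^2*(w - 4)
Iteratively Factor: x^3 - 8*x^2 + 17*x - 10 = (x - 1)*(x^2 - 7*x + 10) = (x - 5)*(x - 1)*(x - 2)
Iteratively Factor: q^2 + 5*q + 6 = (q + 2)*(q + 3)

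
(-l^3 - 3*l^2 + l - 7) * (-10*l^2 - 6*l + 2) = 10*l^5 + 36*l^4 + 6*l^3 + 58*l^2 + 44*l - 14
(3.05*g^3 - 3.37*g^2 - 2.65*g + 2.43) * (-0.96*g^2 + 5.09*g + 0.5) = -2.928*g^5 + 18.7597*g^4 - 13.0843*g^3 - 17.5063*g^2 + 11.0437*g + 1.215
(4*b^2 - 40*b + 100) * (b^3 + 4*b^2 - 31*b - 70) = 4*b^5 - 24*b^4 - 184*b^3 + 1360*b^2 - 300*b - 7000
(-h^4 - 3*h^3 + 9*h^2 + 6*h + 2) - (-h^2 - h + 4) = -h^4 - 3*h^3 + 10*h^2 + 7*h - 2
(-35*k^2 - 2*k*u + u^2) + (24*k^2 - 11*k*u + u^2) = -11*k^2 - 13*k*u + 2*u^2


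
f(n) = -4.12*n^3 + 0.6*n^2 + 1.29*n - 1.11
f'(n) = -12.36*n^2 + 1.2*n + 1.29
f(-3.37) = 159.04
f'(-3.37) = -143.13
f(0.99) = -3.24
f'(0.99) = -9.64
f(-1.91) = 27.32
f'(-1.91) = -46.09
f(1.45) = -10.54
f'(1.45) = -22.96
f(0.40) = -0.76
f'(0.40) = -0.21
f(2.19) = -38.68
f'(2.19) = -55.36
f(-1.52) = 12.78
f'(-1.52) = -29.09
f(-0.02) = -1.14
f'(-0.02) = 1.26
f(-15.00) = 14019.54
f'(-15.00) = -2797.71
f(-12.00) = 7189.17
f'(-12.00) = -1792.95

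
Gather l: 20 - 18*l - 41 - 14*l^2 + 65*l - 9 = -14*l^2 + 47*l - 30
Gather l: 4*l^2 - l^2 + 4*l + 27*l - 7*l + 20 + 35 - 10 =3*l^2 + 24*l + 45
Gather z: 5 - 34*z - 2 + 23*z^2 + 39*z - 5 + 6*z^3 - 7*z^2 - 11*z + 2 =6*z^3 + 16*z^2 - 6*z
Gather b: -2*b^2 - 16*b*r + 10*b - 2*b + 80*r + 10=-2*b^2 + b*(8 - 16*r) + 80*r + 10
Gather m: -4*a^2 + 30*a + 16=-4*a^2 + 30*a + 16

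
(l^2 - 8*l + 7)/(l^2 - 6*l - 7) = (l - 1)/(l + 1)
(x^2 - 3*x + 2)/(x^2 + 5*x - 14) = (x - 1)/(x + 7)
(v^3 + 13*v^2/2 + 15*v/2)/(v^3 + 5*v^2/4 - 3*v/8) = 4*(v + 5)/(4*v - 1)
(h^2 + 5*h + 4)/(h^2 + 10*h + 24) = (h + 1)/(h + 6)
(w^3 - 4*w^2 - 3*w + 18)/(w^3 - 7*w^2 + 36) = (w - 3)/(w - 6)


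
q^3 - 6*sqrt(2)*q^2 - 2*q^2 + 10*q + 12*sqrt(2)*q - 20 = (q - 2)*(q - 5*sqrt(2))*(q - sqrt(2))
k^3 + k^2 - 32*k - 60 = (k - 6)*(k + 2)*(k + 5)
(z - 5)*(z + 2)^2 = z^3 - z^2 - 16*z - 20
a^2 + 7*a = a*(a + 7)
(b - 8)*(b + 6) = b^2 - 2*b - 48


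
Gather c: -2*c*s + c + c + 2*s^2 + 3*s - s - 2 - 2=c*(2 - 2*s) + 2*s^2 + 2*s - 4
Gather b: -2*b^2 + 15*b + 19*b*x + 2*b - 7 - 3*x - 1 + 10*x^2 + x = -2*b^2 + b*(19*x + 17) + 10*x^2 - 2*x - 8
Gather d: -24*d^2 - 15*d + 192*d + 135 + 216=-24*d^2 + 177*d + 351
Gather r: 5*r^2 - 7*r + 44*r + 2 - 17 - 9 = 5*r^2 + 37*r - 24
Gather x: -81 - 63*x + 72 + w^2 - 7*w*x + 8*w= w^2 + 8*w + x*(-7*w - 63) - 9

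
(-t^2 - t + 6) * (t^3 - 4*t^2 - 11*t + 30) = -t^5 + 3*t^4 + 21*t^3 - 43*t^2 - 96*t + 180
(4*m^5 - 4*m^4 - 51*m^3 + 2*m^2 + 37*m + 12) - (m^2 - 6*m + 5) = 4*m^5 - 4*m^4 - 51*m^3 + m^2 + 43*m + 7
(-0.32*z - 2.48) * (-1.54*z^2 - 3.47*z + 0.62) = 0.4928*z^3 + 4.9296*z^2 + 8.4072*z - 1.5376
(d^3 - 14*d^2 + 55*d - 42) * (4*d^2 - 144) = 4*d^5 - 56*d^4 + 76*d^3 + 1848*d^2 - 7920*d + 6048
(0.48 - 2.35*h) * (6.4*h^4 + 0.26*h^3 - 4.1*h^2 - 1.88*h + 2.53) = -15.04*h^5 + 2.461*h^4 + 9.7598*h^3 + 2.45*h^2 - 6.8479*h + 1.2144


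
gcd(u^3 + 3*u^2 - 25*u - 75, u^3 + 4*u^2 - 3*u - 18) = u + 3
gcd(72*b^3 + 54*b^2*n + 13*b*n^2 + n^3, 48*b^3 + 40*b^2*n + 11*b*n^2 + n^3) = 12*b^2 + 7*b*n + n^2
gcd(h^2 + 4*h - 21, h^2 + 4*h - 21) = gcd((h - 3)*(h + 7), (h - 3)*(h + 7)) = h^2 + 4*h - 21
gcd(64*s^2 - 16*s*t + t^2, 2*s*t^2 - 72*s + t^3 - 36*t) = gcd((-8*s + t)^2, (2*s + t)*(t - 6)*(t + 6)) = 1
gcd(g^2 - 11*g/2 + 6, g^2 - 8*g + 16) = g - 4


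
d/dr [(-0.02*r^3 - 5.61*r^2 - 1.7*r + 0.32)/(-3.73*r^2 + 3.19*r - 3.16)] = (0.0746*r^4 - 0.127600000000001*r^3 - 24.0473*r^2 + 37.8424*r + 4.3512)/(13.9129*r^4 - 23.7974*r^3 + 33.7497*r^2 - 20.1608*r + 9.9856)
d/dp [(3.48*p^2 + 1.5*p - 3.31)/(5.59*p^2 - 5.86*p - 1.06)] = (-28.7778*p^2 + 29.6282*p - 20.9866)/(31.2481*p^4 - 65.5148*p^3 + 22.4888*p^2 + 12.4232*p + 1.1236)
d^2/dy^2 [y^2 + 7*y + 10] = 2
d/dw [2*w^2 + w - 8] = 4*w + 1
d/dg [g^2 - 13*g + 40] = 2*g - 13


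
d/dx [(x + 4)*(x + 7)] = 2*x + 11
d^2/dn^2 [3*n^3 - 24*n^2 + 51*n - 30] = 18*n - 48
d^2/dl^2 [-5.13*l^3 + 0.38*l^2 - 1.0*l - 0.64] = 0.76 - 30.78*l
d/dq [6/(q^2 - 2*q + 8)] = 12*(1 - q)/(q^2 - 2*q + 8)^2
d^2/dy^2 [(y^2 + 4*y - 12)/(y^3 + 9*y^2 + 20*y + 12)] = 2*(y^3 - 6*y^2 - 24*y - 20)/(y^6 + 9*y^5 + 33*y^4 + 63*y^3 + 66*y^2 + 36*y + 8)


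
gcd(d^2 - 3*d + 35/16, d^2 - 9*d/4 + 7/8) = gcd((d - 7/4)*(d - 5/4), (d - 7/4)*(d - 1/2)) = d - 7/4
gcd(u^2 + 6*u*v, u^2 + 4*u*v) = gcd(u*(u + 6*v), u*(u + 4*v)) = u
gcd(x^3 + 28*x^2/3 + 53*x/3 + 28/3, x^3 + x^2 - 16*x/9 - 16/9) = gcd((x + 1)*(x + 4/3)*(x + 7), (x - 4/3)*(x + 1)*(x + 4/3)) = x^2 + 7*x/3 + 4/3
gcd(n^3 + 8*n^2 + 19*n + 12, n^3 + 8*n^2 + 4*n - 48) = n + 4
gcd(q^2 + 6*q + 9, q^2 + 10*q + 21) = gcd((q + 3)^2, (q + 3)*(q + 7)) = q + 3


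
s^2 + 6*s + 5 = (s + 1)*(s + 5)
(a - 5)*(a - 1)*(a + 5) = a^3 - a^2 - 25*a + 25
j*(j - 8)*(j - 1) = j^3 - 9*j^2 + 8*j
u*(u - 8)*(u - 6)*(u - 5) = u^4 - 19*u^3 + 118*u^2 - 240*u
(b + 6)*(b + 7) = b^2 + 13*b + 42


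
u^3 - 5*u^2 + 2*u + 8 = (u - 4)*(u - 2)*(u + 1)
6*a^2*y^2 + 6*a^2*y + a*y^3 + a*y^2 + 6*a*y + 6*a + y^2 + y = (6*a + y)*(y + 1)*(a*y + 1)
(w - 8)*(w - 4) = w^2 - 12*w + 32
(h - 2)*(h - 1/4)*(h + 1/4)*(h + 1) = h^4 - h^3 - 33*h^2/16 + h/16 + 1/8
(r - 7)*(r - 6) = r^2 - 13*r + 42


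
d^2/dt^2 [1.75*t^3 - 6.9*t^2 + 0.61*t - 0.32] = 10.5*t - 13.8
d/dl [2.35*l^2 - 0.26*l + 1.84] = 4.7*l - 0.26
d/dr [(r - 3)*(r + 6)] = 2*r + 3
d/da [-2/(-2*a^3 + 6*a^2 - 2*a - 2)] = (-3*a^2 + 6*a - 1)/(a^3 - 3*a^2 + a + 1)^2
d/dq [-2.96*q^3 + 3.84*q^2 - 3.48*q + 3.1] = -8.88*q^2 + 7.68*q - 3.48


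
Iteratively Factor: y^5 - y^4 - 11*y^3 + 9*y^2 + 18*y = (y + 1)*(y^4 - 2*y^3 - 9*y^2 + 18*y) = y*(y + 1)*(y^3 - 2*y^2 - 9*y + 18) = y*(y + 1)*(y + 3)*(y^2 - 5*y + 6) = y*(y - 3)*(y + 1)*(y + 3)*(y - 2)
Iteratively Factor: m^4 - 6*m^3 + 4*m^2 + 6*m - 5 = (m - 1)*(m^3 - 5*m^2 - m + 5) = (m - 1)*(m + 1)*(m^2 - 6*m + 5) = (m - 5)*(m - 1)*(m + 1)*(m - 1)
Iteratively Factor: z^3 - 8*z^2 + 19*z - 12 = (z - 3)*(z^2 - 5*z + 4) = (z - 4)*(z - 3)*(z - 1)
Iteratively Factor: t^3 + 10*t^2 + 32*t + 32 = (t + 2)*(t^2 + 8*t + 16) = (t + 2)*(t + 4)*(t + 4)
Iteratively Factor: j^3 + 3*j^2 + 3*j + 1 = (j + 1)*(j^2 + 2*j + 1) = (j + 1)^2*(j + 1)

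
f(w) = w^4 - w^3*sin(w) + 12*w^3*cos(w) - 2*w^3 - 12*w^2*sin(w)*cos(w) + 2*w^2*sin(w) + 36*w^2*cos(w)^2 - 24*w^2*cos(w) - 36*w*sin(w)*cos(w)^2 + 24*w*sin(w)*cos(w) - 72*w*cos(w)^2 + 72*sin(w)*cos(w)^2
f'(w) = -12*w^3*sin(w) - w^3*cos(w) + 4*w^3 + 12*w^2*sin(w)^2 - 72*w^2*sin(w)*cos(w) + 21*w^2*sin(w) - 12*w^2*cos(w)^2 + 38*w^2*cos(w) - 6*w^2 + 72*w*sin(w)^2*cos(w) - 24*w*sin(w)^2 + 120*w*sin(w)*cos(w) + 4*w*sin(w) - 36*w*cos(w)^3 + 96*w*cos(w)^2 - 48*w*cos(w) - 144*sin(w)^2*cos(w) - 36*sin(w)*cos(w)^2 + 24*sin(w)*cos(w) + 72*cos(w)^3 - 72*cos(w)^2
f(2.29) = 1.23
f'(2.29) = 10.79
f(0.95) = -2.83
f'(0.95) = -1.02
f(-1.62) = 8.25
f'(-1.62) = -76.44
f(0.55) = -1.27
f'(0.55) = -5.03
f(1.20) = -2.44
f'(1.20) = 3.89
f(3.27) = 31.01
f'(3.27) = 1.68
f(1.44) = -1.24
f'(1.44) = 5.34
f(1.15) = -2.61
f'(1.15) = 3.06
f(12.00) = 36500.26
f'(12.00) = 22156.50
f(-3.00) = 1142.45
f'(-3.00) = -1495.71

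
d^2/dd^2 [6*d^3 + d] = 36*d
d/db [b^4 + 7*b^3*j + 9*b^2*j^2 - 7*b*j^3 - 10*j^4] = 4*b^3 + 21*b^2*j + 18*b*j^2 - 7*j^3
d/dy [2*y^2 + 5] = 4*y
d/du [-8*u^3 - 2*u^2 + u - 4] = -24*u^2 - 4*u + 1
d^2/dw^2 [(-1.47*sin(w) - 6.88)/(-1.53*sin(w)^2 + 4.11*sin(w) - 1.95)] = (-3.441123*sin(w)^5 - 73.665369*sin(w)^4 + 162.987228*sin(w)^3 + 50.7393089999999*sin(w)^2 - 346.624929*sin(w) + 214.944966)/(3.581577*sin(w)^6 - 28.863297*sin(w)^5 + 91.229004*sin(w)^4 - 142.999641*sin(w)^3 + 116.27226*sin(w)^2 - 46.884825*sin(w) + 7.414875)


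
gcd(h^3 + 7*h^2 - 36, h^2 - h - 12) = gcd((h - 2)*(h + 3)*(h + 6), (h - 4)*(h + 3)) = h + 3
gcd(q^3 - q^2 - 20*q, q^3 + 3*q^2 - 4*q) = q^2 + 4*q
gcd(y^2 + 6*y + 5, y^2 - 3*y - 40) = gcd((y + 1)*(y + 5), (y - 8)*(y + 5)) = y + 5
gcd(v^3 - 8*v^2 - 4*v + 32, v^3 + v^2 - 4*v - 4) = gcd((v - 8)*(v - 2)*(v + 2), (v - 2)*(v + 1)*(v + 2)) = v^2 - 4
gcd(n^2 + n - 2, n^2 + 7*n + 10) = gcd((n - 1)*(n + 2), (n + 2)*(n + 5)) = n + 2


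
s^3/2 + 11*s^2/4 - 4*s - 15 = (s/2 + 1)*(s - 5/2)*(s + 6)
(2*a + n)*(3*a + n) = 6*a^2 + 5*a*n + n^2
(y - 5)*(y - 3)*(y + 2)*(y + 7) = y^4 + y^3 - 43*y^2 + 23*y + 210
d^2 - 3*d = d*(d - 3)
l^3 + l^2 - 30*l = l*(l - 5)*(l + 6)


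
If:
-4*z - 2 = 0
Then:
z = -1/2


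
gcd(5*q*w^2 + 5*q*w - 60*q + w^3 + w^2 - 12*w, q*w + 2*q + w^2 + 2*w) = 1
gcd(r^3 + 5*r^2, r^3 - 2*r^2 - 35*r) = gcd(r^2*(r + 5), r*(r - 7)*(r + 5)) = r^2 + 5*r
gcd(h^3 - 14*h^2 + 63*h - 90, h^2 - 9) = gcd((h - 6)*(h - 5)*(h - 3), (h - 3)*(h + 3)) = h - 3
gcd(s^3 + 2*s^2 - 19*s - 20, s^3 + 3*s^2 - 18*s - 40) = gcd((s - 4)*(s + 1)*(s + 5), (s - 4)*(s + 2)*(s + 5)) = s^2 + s - 20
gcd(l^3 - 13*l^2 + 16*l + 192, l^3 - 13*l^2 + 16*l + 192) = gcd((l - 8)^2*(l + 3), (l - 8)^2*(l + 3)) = l^3 - 13*l^2 + 16*l + 192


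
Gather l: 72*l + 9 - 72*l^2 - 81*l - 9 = -72*l^2 - 9*l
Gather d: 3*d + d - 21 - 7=4*d - 28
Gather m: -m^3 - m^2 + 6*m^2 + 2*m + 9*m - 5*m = -m^3 + 5*m^2 + 6*m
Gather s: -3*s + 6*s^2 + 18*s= 6*s^2 + 15*s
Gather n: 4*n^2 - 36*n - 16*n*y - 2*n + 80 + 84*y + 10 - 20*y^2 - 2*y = 4*n^2 + n*(-16*y - 38) - 20*y^2 + 82*y + 90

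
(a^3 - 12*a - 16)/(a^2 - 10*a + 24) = (a^2 + 4*a + 4)/(a - 6)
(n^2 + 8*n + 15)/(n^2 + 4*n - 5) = (n + 3)/(n - 1)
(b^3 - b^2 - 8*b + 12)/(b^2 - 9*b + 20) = (b^3 - b^2 - 8*b + 12)/(b^2 - 9*b + 20)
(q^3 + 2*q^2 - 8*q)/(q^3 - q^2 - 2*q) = (q + 4)/(q + 1)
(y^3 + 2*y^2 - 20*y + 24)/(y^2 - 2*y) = y + 4 - 12/y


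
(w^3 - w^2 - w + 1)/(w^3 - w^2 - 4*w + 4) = (w^2 - 1)/(w^2 - 4)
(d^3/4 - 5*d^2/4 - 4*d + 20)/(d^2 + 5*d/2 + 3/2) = (d^3 - 5*d^2 - 16*d + 80)/(2*(2*d^2 + 5*d + 3))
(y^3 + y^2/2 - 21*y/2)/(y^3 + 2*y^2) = (2*y^2 + y - 21)/(2*y*(y + 2))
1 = 1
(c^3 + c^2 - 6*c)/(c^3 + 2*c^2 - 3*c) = (c - 2)/(c - 1)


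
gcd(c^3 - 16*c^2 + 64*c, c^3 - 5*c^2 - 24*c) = c^2 - 8*c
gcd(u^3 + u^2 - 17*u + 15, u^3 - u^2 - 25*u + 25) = u^2 + 4*u - 5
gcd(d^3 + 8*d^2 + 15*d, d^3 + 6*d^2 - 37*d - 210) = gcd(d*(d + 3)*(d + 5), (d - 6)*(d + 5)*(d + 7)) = d + 5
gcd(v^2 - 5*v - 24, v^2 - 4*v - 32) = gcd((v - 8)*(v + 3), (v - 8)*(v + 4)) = v - 8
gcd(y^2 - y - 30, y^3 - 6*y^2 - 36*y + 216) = y - 6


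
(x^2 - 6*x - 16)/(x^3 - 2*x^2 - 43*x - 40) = (x + 2)/(x^2 + 6*x + 5)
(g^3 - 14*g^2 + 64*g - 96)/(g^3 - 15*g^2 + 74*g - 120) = (g - 4)/(g - 5)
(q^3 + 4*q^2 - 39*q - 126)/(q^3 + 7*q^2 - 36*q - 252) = (q + 3)/(q + 6)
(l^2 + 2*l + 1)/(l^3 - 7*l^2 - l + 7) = (l + 1)/(l^2 - 8*l + 7)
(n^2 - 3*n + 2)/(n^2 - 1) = (n - 2)/(n + 1)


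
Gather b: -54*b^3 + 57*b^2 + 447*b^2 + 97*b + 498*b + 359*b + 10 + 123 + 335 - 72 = -54*b^3 + 504*b^2 + 954*b + 396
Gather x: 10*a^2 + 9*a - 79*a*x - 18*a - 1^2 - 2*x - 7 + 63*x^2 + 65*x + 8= 10*a^2 - 9*a + 63*x^2 + x*(63 - 79*a)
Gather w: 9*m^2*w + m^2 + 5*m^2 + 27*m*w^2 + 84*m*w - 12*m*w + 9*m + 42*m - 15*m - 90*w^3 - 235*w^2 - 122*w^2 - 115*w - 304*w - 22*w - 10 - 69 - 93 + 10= 6*m^2 + 36*m - 90*w^3 + w^2*(27*m - 357) + w*(9*m^2 + 72*m - 441) - 162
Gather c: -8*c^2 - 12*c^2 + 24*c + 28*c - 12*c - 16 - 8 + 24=-20*c^2 + 40*c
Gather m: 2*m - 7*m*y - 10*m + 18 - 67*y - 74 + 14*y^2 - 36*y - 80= m*(-7*y - 8) + 14*y^2 - 103*y - 136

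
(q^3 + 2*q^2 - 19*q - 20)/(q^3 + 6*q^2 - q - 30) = (q^2 - 3*q - 4)/(q^2 + q - 6)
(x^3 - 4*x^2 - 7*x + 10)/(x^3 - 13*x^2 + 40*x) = (x^2 + x - 2)/(x*(x - 8))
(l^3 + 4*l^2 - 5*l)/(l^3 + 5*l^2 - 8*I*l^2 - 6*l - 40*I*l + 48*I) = l*(l + 5)/(l^2 + 2*l*(3 - 4*I) - 48*I)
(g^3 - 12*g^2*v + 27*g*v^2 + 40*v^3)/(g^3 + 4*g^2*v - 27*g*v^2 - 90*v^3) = (g^2 - 7*g*v - 8*v^2)/(g^2 + 9*g*v + 18*v^2)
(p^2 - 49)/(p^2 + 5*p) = (p^2 - 49)/(p*(p + 5))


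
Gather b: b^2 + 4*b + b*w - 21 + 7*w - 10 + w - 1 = b^2 + b*(w + 4) + 8*w - 32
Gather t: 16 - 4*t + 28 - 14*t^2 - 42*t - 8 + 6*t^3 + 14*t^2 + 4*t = 6*t^3 - 42*t + 36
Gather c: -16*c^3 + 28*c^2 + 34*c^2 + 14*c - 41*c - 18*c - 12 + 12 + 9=-16*c^3 + 62*c^2 - 45*c + 9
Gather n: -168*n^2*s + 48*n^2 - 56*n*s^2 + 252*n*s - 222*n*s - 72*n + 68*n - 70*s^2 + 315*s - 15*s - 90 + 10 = n^2*(48 - 168*s) + n*(-56*s^2 + 30*s - 4) - 70*s^2 + 300*s - 80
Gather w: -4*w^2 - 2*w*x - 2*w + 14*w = -4*w^2 + w*(12 - 2*x)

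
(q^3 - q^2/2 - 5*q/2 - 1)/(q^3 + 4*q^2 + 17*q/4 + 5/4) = 2*(q - 2)/(2*q + 5)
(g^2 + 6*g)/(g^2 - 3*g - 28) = g*(g + 6)/(g^2 - 3*g - 28)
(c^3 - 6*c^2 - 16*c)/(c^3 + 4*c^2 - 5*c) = (c^2 - 6*c - 16)/(c^2 + 4*c - 5)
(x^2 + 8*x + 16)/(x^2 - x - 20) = (x + 4)/(x - 5)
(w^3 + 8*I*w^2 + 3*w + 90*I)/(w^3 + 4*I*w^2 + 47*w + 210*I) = (w - 3*I)/(w - 7*I)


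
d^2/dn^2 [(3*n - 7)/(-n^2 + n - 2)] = 2*(-(2*n - 1)^2*(3*n - 7) + (9*n - 10)*(n^2 - n + 2))/(n^2 - n + 2)^3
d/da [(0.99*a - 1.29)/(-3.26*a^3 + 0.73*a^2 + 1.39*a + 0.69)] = (6.4548*a^3 - 13.3389*a^2 + 1.8834*a + 2.4762)/(10.6276*a^6 - 4.7596*a^5 - 8.5299*a^4 - 2.4694*a^3 + 2.9395*a^2 + 1.9182*a + 0.4761)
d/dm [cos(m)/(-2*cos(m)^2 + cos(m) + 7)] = (2*sin(m)^2 - 9)*sin(m)/(cos(m) - cos(2*m) + 6)^2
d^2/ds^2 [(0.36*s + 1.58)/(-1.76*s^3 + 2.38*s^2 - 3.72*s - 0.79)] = (-6.690816*s^5 - 49.682688*s^4 + 106.52848*s^3 - 109.75944*s^2 + 93.051888*s - 47.55484)/(5.451776*s^9 - 22.116864*s^8 + 64.477248*s^7 - 99.633976*s^6 + 116.426544*s^5 - 54.34782*s^4 + 12.808032*s^3 + 28.340934*s^2 + 6.964956*s + 0.493039)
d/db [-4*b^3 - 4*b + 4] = -12*b^2 - 4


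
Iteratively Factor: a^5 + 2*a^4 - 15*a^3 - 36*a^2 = (a)*(a^4 + 2*a^3 - 15*a^2 - 36*a) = a*(a - 4)*(a^3 + 6*a^2 + 9*a) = a^2*(a - 4)*(a^2 + 6*a + 9) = a^2*(a - 4)*(a + 3)*(a + 3)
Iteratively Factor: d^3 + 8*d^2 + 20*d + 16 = (d + 2)*(d^2 + 6*d + 8) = (d + 2)^2*(d + 4)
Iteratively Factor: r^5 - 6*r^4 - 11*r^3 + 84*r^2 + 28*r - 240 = (r + 3)*(r^4 - 9*r^3 + 16*r^2 + 36*r - 80) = (r - 5)*(r + 3)*(r^3 - 4*r^2 - 4*r + 16) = (r - 5)*(r - 2)*(r + 3)*(r^2 - 2*r - 8) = (r - 5)*(r - 2)*(r + 2)*(r + 3)*(r - 4)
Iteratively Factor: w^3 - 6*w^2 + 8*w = (w)*(w^2 - 6*w + 8) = w*(w - 4)*(w - 2)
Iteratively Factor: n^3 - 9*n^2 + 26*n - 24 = (n - 4)*(n^2 - 5*n + 6) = (n - 4)*(n - 2)*(n - 3)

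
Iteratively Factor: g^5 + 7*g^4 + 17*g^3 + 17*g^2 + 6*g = (g + 3)*(g^4 + 4*g^3 + 5*g^2 + 2*g) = (g + 2)*(g + 3)*(g^3 + 2*g^2 + g) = g*(g + 2)*(g + 3)*(g^2 + 2*g + 1) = g*(g + 1)*(g + 2)*(g + 3)*(g + 1)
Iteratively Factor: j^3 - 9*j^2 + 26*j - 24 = (j - 4)*(j^2 - 5*j + 6) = (j - 4)*(j - 3)*(j - 2)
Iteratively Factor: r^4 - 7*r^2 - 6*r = (r + 1)*(r^3 - r^2 - 6*r) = r*(r + 1)*(r^2 - r - 6) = r*(r - 3)*(r + 1)*(r + 2)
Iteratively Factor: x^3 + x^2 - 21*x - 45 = (x - 5)*(x^2 + 6*x + 9) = (x - 5)*(x + 3)*(x + 3)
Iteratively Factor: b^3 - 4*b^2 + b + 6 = (b - 2)*(b^2 - 2*b - 3) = (b - 3)*(b - 2)*(b + 1)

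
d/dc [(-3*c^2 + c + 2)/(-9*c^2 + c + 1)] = (6*c^2 + 30*c - 1)/(81*c^4 - 18*c^3 - 17*c^2 + 2*c + 1)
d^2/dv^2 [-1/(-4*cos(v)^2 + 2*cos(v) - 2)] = (16*sin(v)^4 - sin(v)^2 + 17*cos(v)/2 - 3*cos(3*v)/2 - 13)/(2*(2*sin(v)^2 + cos(v) - 3)^3)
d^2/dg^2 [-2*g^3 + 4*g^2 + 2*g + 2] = 8 - 12*g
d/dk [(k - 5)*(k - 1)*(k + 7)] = 3*k^2 + 2*k - 37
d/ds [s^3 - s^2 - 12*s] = 3*s^2 - 2*s - 12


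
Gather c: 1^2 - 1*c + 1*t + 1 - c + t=-2*c + 2*t + 2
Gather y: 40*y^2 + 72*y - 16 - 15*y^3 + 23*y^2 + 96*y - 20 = -15*y^3 + 63*y^2 + 168*y - 36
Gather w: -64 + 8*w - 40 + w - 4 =9*w - 108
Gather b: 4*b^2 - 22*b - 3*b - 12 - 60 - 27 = 4*b^2 - 25*b - 99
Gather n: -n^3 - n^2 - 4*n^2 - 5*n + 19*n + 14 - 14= -n^3 - 5*n^2 + 14*n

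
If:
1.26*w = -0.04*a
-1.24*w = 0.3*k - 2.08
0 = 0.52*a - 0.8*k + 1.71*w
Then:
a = 15.38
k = 8.95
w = -0.49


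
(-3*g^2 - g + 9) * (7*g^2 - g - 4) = -21*g^4 - 4*g^3 + 76*g^2 - 5*g - 36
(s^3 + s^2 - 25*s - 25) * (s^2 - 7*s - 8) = s^5 - 6*s^4 - 40*s^3 + 142*s^2 + 375*s + 200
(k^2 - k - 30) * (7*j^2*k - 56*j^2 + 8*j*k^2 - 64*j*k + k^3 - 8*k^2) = 7*j^2*k^3 - 63*j^2*k^2 - 154*j^2*k + 1680*j^2 + 8*j*k^4 - 72*j*k^3 - 176*j*k^2 + 1920*j*k + k^5 - 9*k^4 - 22*k^3 + 240*k^2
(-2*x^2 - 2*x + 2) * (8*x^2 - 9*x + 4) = -16*x^4 + 2*x^3 + 26*x^2 - 26*x + 8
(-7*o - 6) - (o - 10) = 4 - 8*o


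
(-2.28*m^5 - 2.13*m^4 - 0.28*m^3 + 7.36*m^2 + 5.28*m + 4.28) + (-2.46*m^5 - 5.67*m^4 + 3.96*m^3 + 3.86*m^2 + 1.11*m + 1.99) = -4.74*m^5 - 7.8*m^4 + 3.68*m^3 + 11.22*m^2 + 6.39*m + 6.27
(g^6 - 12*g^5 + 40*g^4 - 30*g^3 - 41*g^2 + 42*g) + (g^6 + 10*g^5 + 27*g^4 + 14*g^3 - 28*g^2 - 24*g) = 2*g^6 - 2*g^5 + 67*g^4 - 16*g^3 - 69*g^2 + 18*g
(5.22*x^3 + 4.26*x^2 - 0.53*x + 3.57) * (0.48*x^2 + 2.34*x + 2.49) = 2.5056*x^5 + 14.2596*x^4 + 22.7118*x^3 + 11.0808*x^2 + 7.0341*x + 8.8893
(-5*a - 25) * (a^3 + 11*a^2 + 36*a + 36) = -5*a^4 - 80*a^3 - 455*a^2 - 1080*a - 900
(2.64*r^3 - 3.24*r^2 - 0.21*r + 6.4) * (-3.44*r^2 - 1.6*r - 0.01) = -9.0816*r^5 + 6.9216*r^4 + 5.88*r^3 - 21.6476*r^2 - 10.2379*r - 0.064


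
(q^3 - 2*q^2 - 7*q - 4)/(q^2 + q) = q - 3 - 4/q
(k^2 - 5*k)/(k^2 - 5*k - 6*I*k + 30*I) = k/(k - 6*I)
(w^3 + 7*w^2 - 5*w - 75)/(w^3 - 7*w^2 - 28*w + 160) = (w^2 + 2*w - 15)/(w^2 - 12*w + 32)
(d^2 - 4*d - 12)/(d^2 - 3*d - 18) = (d + 2)/(d + 3)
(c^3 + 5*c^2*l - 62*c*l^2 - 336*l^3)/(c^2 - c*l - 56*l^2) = c + 6*l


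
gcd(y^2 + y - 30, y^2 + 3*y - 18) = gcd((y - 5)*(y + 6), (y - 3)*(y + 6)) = y + 6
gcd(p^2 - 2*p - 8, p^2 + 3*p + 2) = p + 2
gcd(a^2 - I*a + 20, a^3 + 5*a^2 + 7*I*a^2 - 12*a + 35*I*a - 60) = a + 4*I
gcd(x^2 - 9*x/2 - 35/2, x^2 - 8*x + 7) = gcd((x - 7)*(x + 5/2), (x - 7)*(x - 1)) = x - 7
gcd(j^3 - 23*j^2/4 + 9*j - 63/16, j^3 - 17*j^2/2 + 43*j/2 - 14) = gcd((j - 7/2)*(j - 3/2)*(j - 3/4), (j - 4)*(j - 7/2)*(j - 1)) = j - 7/2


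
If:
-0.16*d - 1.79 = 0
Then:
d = -11.19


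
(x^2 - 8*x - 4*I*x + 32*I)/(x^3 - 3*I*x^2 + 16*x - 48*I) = (x - 8)/(x^2 + I*x + 12)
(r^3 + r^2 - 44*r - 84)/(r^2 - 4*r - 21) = (r^2 + 8*r + 12)/(r + 3)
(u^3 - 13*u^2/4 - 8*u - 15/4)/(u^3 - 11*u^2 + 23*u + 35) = (u + 3/4)/(u - 7)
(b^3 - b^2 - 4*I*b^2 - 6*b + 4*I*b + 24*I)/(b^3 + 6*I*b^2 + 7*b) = (b^3 - b^2 - 4*I*b^2 - 6*b + 4*I*b + 24*I)/(b*(b^2 + 6*I*b + 7))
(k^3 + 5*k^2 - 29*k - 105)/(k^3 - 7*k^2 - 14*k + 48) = (k^2 + 2*k - 35)/(k^2 - 10*k + 16)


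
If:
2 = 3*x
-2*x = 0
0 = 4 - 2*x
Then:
No Solution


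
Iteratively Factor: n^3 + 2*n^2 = (n)*(n^2 + 2*n) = n^2*(n + 2)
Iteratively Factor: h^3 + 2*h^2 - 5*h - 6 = (h - 2)*(h^2 + 4*h + 3) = (h - 2)*(h + 1)*(h + 3)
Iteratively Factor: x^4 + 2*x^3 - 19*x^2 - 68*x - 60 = (x + 3)*(x^3 - x^2 - 16*x - 20) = (x - 5)*(x + 3)*(x^2 + 4*x + 4) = (x - 5)*(x + 2)*(x + 3)*(x + 2)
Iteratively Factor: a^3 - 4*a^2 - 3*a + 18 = (a + 2)*(a^2 - 6*a + 9) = (a - 3)*(a + 2)*(a - 3)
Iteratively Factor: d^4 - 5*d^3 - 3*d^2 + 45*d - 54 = (d - 3)*(d^3 - 2*d^2 - 9*d + 18) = (d - 3)*(d + 3)*(d^2 - 5*d + 6) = (d - 3)^2*(d + 3)*(d - 2)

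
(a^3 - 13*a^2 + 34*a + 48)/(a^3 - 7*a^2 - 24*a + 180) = (a^2 - 7*a - 8)/(a^2 - a - 30)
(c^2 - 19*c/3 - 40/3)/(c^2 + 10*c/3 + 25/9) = 3*(c - 8)/(3*c + 5)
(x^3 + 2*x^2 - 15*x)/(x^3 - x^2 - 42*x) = (-x^2 - 2*x + 15)/(-x^2 + x + 42)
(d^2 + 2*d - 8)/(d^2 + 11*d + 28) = (d - 2)/(d + 7)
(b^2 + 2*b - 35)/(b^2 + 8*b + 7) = (b - 5)/(b + 1)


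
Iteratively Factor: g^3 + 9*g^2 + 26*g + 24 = (g + 2)*(g^2 + 7*g + 12) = (g + 2)*(g + 3)*(g + 4)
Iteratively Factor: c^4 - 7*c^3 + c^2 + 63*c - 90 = (c + 3)*(c^3 - 10*c^2 + 31*c - 30) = (c - 2)*(c + 3)*(c^2 - 8*c + 15) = (c - 5)*(c - 2)*(c + 3)*(c - 3)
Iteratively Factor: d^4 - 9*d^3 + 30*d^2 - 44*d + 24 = (d - 2)*(d^3 - 7*d^2 + 16*d - 12) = (d - 2)^2*(d^2 - 5*d + 6) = (d - 2)^3*(d - 3)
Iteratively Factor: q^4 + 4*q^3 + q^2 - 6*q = (q - 1)*(q^3 + 5*q^2 + 6*q) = (q - 1)*(q + 3)*(q^2 + 2*q) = q*(q - 1)*(q + 3)*(q + 2)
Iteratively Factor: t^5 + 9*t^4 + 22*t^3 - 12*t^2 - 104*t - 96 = (t + 4)*(t^4 + 5*t^3 + 2*t^2 - 20*t - 24) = (t + 2)*(t + 4)*(t^3 + 3*t^2 - 4*t - 12) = (t + 2)*(t + 3)*(t + 4)*(t^2 - 4) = (t + 2)^2*(t + 3)*(t + 4)*(t - 2)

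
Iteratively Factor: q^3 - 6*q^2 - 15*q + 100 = (q - 5)*(q^2 - q - 20) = (q - 5)^2*(q + 4)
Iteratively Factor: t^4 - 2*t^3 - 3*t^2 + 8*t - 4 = (t - 1)*(t^3 - t^2 - 4*t + 4) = (t - 1)^2*(t^2 - 4) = (t - 1)^2*(t + 2)*(t - 2)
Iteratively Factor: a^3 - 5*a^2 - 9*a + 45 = (a - 5)*(a^2 - 9) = (a - 5)*(a + 3)*(a - 3)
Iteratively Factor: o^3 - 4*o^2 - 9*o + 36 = (o + 3)*(o^2 - 7*o + 12) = (o - 3)*(o + 3)*(o - 4)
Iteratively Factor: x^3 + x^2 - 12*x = (x + 4)*(x^2 - 3*x) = x*(x + 4)*(x - 3)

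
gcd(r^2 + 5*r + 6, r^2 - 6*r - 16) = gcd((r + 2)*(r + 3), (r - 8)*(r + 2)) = r + 2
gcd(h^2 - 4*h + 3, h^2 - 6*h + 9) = h - 3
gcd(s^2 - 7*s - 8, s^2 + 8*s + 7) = s + 1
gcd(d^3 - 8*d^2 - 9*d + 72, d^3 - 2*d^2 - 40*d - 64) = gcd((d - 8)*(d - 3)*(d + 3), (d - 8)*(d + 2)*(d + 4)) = d - 8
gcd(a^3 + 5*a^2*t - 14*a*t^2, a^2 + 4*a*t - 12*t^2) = -a + 2*t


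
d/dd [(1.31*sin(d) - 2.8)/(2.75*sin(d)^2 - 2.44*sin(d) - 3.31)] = (-3.6025*sin(d)^2 + 15.4*sin(d) - 11.1681)*cos(d)/(7.5625*sin(d)^4 - 13.42*sin(d)^3 - 12.2514*sin(d)^2 + 16.1528*sin(d) + 10.9561)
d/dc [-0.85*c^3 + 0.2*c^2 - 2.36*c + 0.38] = -2.55*c^2 + 0.4*c - 2.36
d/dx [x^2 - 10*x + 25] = 2*x - 10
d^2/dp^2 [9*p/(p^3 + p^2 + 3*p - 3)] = 18*(p*(3*p^2 + 2*p + 3)^2 - (3*p^2 + p*(3*p + 1) + 2*p + 3)*(p^3 + p^2 + 3*p - 3))/(p^3 + p^2 + 3*p - 3)^3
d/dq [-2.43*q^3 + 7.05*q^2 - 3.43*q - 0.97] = -7.29*q^2 + 14.1*q - 3.43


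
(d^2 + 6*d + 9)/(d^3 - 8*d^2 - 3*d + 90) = (d + 3)/(d^2 - 11*d + 30)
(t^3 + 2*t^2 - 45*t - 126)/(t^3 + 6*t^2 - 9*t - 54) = (t - 7)/(t - 3)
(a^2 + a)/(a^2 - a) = (a + 1)/(a - 1)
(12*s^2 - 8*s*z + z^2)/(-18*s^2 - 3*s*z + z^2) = (-2*s + z)/(3*s + z)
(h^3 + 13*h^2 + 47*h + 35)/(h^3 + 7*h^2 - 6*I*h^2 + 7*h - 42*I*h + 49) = (h^2 + 6*h + 5)/(h^2 - 6*I*h + 7)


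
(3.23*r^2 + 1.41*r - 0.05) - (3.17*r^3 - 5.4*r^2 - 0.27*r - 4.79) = -3.17*r^3 + 8.63*r^2 + 1.68*r + 4.74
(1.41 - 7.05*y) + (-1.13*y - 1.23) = 0.18 - 8.18*y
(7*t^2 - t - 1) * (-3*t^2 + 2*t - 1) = -21*t^4 + 17*t^3 - 6*t^2 - t + 1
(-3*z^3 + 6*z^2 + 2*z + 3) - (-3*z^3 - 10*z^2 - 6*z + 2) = 16*z^2 + 8*z + 1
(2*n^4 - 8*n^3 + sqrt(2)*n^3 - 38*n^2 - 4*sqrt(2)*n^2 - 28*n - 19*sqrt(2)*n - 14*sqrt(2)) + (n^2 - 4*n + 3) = 2*n^4 - 8*n^3 + sqrt(2)*n^3 - 37*n^2 - 4*sqrt(2)*n^2 - 32*n - 19*sqrt(2)*n - 14*sqrt(2) + 3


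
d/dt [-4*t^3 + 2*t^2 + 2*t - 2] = -12*t^2 + 4*t + 2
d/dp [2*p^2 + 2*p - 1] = 4*p + 2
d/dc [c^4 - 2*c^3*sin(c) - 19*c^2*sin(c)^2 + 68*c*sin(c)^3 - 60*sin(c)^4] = -2*c^3*cos(c) + 4*c^3 - 6*c^2*sin(c) - 19*c^2*sin(2*c) + 204*c*sin(c)^2*cos(c) - 38*c*sin(c)^2 - 240*sin(c)^3*cos(c) + 68*sin(c)^3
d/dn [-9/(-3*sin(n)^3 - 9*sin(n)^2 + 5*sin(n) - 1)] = 9*(-9*sin(n)^2 - 18*sin(n) + 5)*cos(n)/(3*sin(n)^3 + 9*sin(n)^2 - 5*sin(n) + 1)^2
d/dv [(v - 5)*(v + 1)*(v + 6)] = 3*v^2 + 4*v - 29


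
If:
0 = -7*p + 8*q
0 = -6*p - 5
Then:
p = -5/6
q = -35/48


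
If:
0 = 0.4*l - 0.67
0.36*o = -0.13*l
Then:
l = 1.68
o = -0.60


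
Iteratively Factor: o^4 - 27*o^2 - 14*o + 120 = (o + 3)*(o^3 - 3*o^2 - 18*o + 40) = (o + 3)*(o + 4)*(o^2 - 7*o + 10) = (o - 2)*(o + 3)*(o + 4)*(o - 5)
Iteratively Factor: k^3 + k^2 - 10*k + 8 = (k + 4)*(k^2 - 3*k + 2) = (k - 1)*(k + 4)*(k - 2)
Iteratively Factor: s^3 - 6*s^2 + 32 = (s - 4)*(s^2 - 2*s - 8) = (s - 4)^2*(s + 2)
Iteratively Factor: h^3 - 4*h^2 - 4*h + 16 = (h - 4)*(h^2 - 4) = (h - 4)*(h + 2)*(h - 2)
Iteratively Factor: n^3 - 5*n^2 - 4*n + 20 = (n + 2)*(n^2 - 7*n + 10) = (n - 2)*(n + 2)*(n - 5)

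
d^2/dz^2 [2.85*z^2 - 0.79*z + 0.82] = 5.70000000000000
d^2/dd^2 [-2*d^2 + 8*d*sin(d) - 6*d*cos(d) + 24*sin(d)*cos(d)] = -8*d*sin(d) + 6*d*cos(d) + 12*sin(d) - 48*sin(2*d) + 16*cos(d) - 4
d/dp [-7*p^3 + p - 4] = 1 - 21*p^2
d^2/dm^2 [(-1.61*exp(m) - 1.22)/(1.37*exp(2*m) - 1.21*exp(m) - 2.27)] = (-3.021809*exp(4*m) - 11.828169*exp(3*m) - 23.974452*exp(2*m) - 12.540327*exp(m) - 4.945195)*exp(m)/(2.571353*exp(6*m) - 6.813147*exp(5*m) - 6.764238*exp(4*m) + 20.806313*exp(3*m) + 11.207898*exp(2*m) - 18.705027*exp(m) - 11.697083)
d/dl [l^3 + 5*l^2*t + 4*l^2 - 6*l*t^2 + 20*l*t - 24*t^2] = 3*l^2 + 10*l*t + 8*l - 6*t^2 + 20*t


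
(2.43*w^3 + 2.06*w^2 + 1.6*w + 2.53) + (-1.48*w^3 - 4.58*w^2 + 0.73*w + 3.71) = 0.95*w^3 - 2.52*w^2 + 2.33*w + 6.24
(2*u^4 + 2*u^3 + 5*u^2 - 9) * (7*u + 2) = 14*u^5 + 18*u^4 + 39*u^3 + 10*u^2 - 63*u - 18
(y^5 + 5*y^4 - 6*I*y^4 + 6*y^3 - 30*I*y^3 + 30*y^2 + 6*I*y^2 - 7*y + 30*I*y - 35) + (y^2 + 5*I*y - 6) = y^5 + 5*y^4 - 6*I*y^4 + 6*y^3 - 30*I*y^3 + 31*y^2 + 6*I*y^2 - 7*y + 35*I*y - 41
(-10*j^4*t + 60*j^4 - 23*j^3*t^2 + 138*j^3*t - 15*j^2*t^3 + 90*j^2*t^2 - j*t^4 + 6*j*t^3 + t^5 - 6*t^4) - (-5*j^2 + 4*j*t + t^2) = -10*j^4*t + 60*j^4 - 23*j^3*t^2 + 138*j^3*t - 15*j^2*t^3 + 90*j^2*t^2 + 5*j^2 - j*t^4 + 6*j*t^3 - 4*j*t + t^5 - 6*t^4 - t^2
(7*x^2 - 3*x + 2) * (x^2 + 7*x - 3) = 7*x^4 + 46*x^3 - 40*x^2 + 23*x - 6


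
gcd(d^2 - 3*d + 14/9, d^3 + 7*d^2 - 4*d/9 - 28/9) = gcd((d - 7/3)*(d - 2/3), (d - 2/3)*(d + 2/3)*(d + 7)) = d - 2/3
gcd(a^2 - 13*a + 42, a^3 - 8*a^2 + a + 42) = a - 7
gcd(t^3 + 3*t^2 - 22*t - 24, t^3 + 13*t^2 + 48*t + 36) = t^2 + 7*t + 6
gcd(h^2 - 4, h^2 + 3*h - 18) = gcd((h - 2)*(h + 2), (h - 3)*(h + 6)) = 1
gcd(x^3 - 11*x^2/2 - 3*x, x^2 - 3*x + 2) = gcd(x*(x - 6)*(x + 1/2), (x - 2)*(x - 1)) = 1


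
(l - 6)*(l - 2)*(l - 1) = l^3 - 9*l^2 + 20*l - 12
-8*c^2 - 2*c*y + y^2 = (-4*c + y)*(2*c + y)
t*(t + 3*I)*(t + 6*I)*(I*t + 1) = I*t^4 - 8*t^3 - 9*I*t^2 - 18*t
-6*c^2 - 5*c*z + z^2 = (-6*c + z)*(c + z)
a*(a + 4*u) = a^2 + 4*a*u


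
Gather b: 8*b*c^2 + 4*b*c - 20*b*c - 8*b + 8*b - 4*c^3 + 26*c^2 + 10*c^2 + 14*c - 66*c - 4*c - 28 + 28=b*(8*c^2 - 16*c) - 4*c^3 + 36*c^2 - 56*c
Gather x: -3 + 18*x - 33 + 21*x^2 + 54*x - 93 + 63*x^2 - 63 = 84*x^2 + 72*x - 192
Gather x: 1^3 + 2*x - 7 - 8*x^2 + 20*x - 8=-8*x^2 + 22*x - 14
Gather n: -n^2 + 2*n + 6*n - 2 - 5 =-n^2 + 8*n - 7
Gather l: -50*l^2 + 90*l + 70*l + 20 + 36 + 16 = -50*l^2 + 160*l + 72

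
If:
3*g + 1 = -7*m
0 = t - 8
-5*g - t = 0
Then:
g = -8/5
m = 19/35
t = 8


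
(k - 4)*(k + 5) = k^2 + k - 20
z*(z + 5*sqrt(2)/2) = z^2 + 5*sqrt(2)*z/2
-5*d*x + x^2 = x*(-5*d + x)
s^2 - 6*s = s*(s - 6)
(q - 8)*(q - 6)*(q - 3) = q^3 - 17*q^2 + 90*q - 144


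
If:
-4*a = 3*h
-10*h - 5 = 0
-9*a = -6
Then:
No Solution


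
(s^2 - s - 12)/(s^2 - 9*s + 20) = (s + 3)/(s - 5)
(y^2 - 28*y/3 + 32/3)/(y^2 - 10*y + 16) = (y - 4/3)/(y - 2)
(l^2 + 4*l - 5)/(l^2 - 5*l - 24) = (-l^2 - 4*l + 5)/(-l^2 + 5*l + 24)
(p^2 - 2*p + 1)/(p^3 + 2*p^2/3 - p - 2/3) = 3*(p - 1)/(3*p^2 + 5*p + 2)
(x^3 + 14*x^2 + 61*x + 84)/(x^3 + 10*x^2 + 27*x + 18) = (x^2 + 11*x + 28)/(x^2 + 7*x + 6)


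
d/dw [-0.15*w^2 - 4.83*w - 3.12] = -0.3*w - 4.83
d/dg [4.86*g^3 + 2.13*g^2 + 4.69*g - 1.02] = 14.58*g^2 + 4.26*g + 4.69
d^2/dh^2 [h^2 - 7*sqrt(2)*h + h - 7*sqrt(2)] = 2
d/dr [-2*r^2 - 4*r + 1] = -4*r - 4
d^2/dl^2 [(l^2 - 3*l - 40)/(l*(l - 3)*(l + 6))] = 2*(l^6 - 9*l^5 - 213*l^4 - 987*l^3 + 1080*l^2 + 6480*l - 12960)/(l^3*(l^6 + 9*l^5 - 27*l^4 - 297*l^3 + 486*l^2 + 2916*l - 5832))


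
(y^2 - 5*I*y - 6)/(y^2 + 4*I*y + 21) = (y - 2*I)/(y + 7*I)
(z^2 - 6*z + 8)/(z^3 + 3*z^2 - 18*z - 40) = (z - 2)/(z^2 + 7*z + 10)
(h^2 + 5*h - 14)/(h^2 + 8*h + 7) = (h - 2)/(h + 1)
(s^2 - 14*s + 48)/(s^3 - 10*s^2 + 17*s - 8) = (s - 6)/(s^2 - 2*s + 1)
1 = 1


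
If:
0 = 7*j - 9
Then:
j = 9/7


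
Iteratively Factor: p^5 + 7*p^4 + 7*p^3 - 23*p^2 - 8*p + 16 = (p + 1)*(p^4 + 6*p^3 + p^2 - 24*p + 16) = (p - 1)*(p + 1)*(p^3 + 7*p^2 + 8*p - 16) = (p - 1)*(p + 1)*(p + 4)*(p^2 + 3*p - 4) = (p - 1)*(p + 1)*(p + 4)^2*(p - 1)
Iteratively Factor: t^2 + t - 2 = (t - 1)*(t + 2)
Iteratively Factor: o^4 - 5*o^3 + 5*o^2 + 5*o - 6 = (o - 3)*(o^3 - 2*o^2 - o + 2) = (o - 3)*(o - 1)*(o^2 - o - 2) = (o - 3)*(o - 1)*(o + 1)*(o - 2)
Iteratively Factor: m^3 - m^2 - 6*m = (m)*(m^2 - m - 6) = m*(m - 3)*(m + 2)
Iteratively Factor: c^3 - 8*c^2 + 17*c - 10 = (c - 2)*(c^2 - 6*c + 5) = (c - 5)*(c - 2)*(c - 1)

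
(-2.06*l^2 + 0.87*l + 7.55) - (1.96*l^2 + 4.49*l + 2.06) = -4.02*l^2 - 3.62*l + 5.49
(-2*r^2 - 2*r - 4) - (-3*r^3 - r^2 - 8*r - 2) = 3*r^3 - r^2 + 6*r - 2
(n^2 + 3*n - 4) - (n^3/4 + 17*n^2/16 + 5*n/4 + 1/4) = -n^3/4 - n^2/16 + 7*n/4 - 17/4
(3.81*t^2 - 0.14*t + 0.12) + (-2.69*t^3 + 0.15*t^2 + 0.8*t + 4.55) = -2.69*t^3 + 3.96*t^2 + 0.66*t + 4.67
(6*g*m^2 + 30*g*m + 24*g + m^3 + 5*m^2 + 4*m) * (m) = 6*g*m^3 + 30*g*m^2 + 24*g*m + m^4 + 5*m^3 + 4*m^2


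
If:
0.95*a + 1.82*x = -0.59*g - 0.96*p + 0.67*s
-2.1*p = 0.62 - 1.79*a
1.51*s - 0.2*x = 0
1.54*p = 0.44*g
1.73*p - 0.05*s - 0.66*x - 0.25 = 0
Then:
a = 0.39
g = 0.13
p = 0.04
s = -0.04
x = -0.28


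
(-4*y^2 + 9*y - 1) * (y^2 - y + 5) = -4*y^4 + 13*y^3 - 30*y^2 + 46*y - 5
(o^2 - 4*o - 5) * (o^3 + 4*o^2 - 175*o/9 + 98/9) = o^5 - 364*o^3/9 + 206*o^2/3 + 161*o/3 - 490/9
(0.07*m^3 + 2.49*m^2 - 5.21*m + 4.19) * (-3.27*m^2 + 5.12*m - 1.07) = -0.2289*m^5 - 7.7839*m^4 + 29.7106*m^3 - 43.0408*m^2 + 27.0275*m - 4.4833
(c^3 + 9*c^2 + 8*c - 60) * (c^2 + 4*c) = c^5 + 13*c^4 + 44*c^3 - 28*c^2 - 240*c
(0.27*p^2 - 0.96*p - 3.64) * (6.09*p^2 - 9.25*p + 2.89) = 1.6443*p^4 - 8.3439*p^3 - 12.5073*p^2 + 30.8956*p - 10.5196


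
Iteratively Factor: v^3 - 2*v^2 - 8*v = (v + 2)*(v^2 - 4*v) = (v - 4)*(v + 2)*(v)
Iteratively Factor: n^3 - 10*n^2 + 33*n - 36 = (n - 3)*(n^2 - 7*n + 12) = (n - 3)^2*(n - 4)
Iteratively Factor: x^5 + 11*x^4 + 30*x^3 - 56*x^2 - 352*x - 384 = (x + 4)*(x^4 + 7*x^3 + 2*x^2 - 64*x - 96) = (x + 2)*(x + 4)*(x^3 + 5*x^2 - 8*x - 48) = (x + 2)*(x + 4)^2*(x^2 + x - 12) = (x - 3)*(x + 2)*(x + 4)^2*(x + 4)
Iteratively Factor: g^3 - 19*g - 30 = (g - 5)*(g^2 + 5*g + 6) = (g - 5)*(g + 3)*(g + 2)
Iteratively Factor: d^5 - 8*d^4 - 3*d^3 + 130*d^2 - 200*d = (d - 2)*(d^4 - 6*d^3 - 15*d^2 + 100*d) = (d - 5)*(d - 2)*(d^3 - d^2 - 20*d) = (d - 5)^2*(d - 2)*(d^2 + 4*d) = (d - 5)^2*(d - 2)*(d + 4)*(d)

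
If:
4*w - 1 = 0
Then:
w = 1/4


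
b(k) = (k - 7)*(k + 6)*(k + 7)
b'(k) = (k - 7)*(k + 6) + (k - 7)*(k + 7) + (k + 6)*(k + 7)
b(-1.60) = -204.34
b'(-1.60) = -60.52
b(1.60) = -352.94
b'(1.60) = -22.12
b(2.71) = -362.82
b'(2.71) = 5.55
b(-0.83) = -249.77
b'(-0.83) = -56.89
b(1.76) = -356.20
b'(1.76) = -18.59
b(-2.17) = -169.63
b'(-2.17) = -60.91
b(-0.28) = -279.83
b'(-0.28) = -52.12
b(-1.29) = -222.95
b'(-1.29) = -59.49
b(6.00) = -156.00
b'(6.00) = 131.00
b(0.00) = -294.00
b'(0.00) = -49.00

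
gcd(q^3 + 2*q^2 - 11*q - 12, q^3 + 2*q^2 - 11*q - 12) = q^3 + 2*q^2 - 11*q - 12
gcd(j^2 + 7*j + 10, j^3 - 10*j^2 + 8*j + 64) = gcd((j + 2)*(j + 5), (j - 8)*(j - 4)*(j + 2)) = j + 2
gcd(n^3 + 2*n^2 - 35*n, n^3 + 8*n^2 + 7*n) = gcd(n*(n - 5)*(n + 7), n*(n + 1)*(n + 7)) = n^2 + 7*n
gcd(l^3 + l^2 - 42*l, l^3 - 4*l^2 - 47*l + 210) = l^2 + l - 42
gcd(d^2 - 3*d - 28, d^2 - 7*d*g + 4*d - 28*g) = d + 4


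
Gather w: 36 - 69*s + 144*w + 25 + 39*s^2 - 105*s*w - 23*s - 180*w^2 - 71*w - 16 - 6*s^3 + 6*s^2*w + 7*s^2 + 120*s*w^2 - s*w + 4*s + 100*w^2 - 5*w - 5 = -6*s^3 + 46*s^2 - 88*s + w^2*(120*s - 80) + w*(6*s^2 - 106*s + 68) + 40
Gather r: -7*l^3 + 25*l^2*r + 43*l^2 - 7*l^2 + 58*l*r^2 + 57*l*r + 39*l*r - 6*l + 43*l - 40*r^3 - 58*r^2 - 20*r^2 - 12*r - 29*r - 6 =-7*l^3 + 36*l^2 + 37*l - 40*r^3 + r^2*(58*l - 78) + r*(25*l^2 + 96*l - 41) - 6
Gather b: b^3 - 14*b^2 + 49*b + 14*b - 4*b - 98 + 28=b^3 - 14*b^2 + 59*b - 70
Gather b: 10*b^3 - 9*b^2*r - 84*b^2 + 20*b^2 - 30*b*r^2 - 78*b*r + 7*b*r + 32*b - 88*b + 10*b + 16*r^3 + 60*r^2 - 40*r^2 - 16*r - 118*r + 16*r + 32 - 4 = 10*b^3 + b^2*(-9*r - 64) + b*(-30*r^2 - 71*r - 46) + 16*r^3 + 20*r^2 - 118*r + 28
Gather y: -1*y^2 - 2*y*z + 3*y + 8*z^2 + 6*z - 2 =-y^2 + y*(3 - 2*z) + 8*z^2 + 6*z - 2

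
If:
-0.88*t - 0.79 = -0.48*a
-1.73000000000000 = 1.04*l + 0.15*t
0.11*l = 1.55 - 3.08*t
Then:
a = 2.68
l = -1.75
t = 0.57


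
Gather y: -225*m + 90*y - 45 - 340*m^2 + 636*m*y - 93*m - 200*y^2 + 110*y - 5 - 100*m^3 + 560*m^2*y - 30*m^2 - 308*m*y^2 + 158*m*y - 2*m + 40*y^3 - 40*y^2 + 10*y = -100*m^3 - 370*m^2 - 320*m + 40*y^3 + y^2*(-308*m - 240) + y*(560*m^2 + 794*m + 210) - 50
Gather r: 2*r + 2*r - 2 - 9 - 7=4*r - 18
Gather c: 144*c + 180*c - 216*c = 108*c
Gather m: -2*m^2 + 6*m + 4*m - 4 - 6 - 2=-2*m^2 + 10*m - 12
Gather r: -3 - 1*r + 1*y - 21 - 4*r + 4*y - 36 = -5*r + 5*y - 60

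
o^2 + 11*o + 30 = (o + 5)*(o + 6)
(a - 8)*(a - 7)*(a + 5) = a^3 - 10*a^2 - 19*a + 280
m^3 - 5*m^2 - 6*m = m*(m - 6)*(m + 1)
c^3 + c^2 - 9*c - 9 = (c - 3)*(c + 1)*(c + 3)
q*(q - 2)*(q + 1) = q^3 - q^2 - 2*q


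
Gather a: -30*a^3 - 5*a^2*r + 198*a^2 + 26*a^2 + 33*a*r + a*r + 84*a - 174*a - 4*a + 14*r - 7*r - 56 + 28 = -30*a^3 + a^2*(224 - 5*r) + a*(34*r - 94) + 7*r - 28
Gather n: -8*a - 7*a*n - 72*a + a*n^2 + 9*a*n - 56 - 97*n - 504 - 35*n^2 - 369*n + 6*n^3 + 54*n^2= -80*a + 6*n^3 + n^2*(a + 19) + n*(2*a - 466) - 560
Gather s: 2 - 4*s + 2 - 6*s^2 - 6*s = -6*s^2 - 10*s + 4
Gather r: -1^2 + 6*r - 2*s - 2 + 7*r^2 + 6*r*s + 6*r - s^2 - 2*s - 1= 7*r^2 + r*(6*s + 12) - s^2 - 4*s - 4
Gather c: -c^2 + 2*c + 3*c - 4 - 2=-c^2 + 5*c - 6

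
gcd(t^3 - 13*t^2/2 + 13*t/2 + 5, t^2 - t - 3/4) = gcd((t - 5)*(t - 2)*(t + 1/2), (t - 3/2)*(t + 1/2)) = t + 1/2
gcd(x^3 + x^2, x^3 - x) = x^2 + x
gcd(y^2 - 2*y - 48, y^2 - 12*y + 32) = y - 8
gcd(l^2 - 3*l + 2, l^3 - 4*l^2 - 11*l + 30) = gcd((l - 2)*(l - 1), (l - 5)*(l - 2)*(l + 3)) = l - 2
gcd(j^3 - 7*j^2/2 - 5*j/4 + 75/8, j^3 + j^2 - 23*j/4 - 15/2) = j^2 - j - 15/4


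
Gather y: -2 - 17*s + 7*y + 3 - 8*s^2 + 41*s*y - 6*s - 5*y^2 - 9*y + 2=-8*s^2 - 23*s - 5*y^2 + y*(41*s - 2) + 3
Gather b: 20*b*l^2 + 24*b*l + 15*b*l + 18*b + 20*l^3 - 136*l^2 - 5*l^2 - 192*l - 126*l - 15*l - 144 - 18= b*(20*l^2 + 39*l + 18) + 20*l^3 - 141*l^2 - 333*l - 162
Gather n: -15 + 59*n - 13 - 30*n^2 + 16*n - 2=-30*n^2 + 75*n - 30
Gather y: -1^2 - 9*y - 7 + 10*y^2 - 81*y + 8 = 10*y^2 - 90*y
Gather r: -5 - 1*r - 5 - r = -2*r - 10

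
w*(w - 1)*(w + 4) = w^3 + 3*w^2 - 4*w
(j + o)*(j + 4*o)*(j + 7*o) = j^3 + 12*j^2*o + 39*j*o^2 + 28*o^3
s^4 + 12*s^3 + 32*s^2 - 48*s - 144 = (s - 2)*(s + 2)*(s + 6)^2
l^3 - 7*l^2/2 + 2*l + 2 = (l - 2)^2*(l + 1/2)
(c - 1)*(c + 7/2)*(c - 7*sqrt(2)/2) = c^3 - 7*sqrt(2)*c^2/2 + 5*c^2/2 - 35*sqrt(2)*c/4 - 7*c/2 + 49*sqrt(2)/4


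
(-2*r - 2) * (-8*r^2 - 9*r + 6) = 16*r^3 + 34*r^2 + 6*r - 12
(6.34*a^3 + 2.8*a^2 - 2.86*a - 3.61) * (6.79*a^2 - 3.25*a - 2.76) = 43.0486*a^5 - 1.593*a^4 - 46.0178*a^3 - 22.9449*a^2 + 19.6261*a + 9.9636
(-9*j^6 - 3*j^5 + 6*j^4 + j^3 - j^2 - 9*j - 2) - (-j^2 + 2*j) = -9*j^6 - 3*j^5 + 6*j^4 + j^3 - 11*j - 2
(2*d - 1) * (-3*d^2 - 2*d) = -6*d^3 - d^2 + 2*d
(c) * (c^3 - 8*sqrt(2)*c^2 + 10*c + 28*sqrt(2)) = c^4 - 8*sqrt(2)*c^3 + 10*c^2 + 28*sqrt(2)*c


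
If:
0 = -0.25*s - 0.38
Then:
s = -1.52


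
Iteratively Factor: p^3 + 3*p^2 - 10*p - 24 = (p + 4)*(p^2 - p - 6) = (p + 2)*(p + 4)*(p - 3)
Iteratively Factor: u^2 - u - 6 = (u + 2)*(u - 3)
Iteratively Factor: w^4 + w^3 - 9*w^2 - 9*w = (w)*(w^3 + w^2 - 9*w - 9) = w*(w - 3)*(w^2 + 4*w + 3) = w*(w - 3)*(w + 3)*(w + 1)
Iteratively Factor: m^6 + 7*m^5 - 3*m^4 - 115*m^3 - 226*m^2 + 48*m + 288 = (m - 4)*(m^5 + 11*m^4 + 41*m^3 + 49*m^2 - 30*m - 72) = (m - 4)*(m + 2)*(m^4 + 9*m^3 + 23*m^2 + 3*m - 36) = (m - 4)*(m + 2)*(m + 4)*(m^3 + 5*m^2 + 3*m - 9) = (m - 4)*(m + 2)*(m + 3)*(m + 4)*(m^2 + 2*m - 3) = (m - 4)*(m - 1)*(m + 2)*(m + 3)*(m + 4)*(m + 3)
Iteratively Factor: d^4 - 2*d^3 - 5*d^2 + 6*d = (d)*(d^3 - 2*d^2 - 5*d + 6) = d*(d + 2)*(d^2 - 4*d + 3) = d*(d - 3)*(d + 2)*(d - 1)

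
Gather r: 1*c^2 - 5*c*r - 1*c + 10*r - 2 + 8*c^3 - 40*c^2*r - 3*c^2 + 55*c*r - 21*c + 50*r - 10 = 8*c^3 - 2*c^2 - 22*c + r*(-40*c^2 + 50*c + 60) - 12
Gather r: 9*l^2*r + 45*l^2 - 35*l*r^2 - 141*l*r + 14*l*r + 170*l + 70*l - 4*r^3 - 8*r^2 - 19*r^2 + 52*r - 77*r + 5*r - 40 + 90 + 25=45*l^2 + 240*l - 4*r^3 + r^2*(-35*l - 27) + r*(9*l^2 - 127*l - 20) + 75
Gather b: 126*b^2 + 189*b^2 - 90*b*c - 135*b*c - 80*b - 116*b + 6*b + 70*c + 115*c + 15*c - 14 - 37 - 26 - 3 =315*b^2 + b*(-225*c - 190) + 200*c - 80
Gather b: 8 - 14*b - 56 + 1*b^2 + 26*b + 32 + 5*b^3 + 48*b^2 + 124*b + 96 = 5*b^3 + 49*b^2 + 136*b + 80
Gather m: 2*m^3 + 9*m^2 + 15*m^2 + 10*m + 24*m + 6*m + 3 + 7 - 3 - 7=2*m^3 + 24*m^2 + 40*m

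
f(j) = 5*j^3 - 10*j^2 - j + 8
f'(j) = 15*j^2 - 20*j - 1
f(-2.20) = -91.44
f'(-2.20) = 115.60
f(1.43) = 0.74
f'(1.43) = 1.07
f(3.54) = 100.95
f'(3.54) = 116.17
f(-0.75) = 1.02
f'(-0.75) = 22.44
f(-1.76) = -48.47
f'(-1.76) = 80.66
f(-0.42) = 6.29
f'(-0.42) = 10.05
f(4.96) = 367.14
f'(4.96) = 268.82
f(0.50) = 5.62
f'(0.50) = -7.25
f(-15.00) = -19102.00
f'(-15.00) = 3674.00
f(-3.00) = -214.00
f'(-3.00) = 194.00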